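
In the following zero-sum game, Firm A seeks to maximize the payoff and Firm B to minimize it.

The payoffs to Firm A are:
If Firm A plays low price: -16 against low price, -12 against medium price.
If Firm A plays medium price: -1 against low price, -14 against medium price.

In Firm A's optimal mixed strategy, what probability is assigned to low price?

Row minima are -16 and -14, so Firm A's maximin is -14; column maxima are -1 and -12, so Firm B's minimax is -12. These differ, so the equilibrium is in mixed strategies.
Let Firm A play low price with probability p. Firm B is indifferent when −16p − (1−p) = −12p − 14(1−p), giving p = 13/17.

13/17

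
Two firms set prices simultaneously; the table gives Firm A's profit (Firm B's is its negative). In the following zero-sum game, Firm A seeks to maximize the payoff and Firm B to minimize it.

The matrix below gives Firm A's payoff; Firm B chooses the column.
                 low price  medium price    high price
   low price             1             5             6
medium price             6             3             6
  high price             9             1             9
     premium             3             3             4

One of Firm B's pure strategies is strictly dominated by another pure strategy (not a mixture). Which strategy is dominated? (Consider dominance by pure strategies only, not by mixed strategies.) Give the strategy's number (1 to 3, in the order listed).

3

Firm B prefers columns that give Firm A less. Compare high price with medium price: 5 < 6, 3 < 6, 1 < 9, 3 < 4.
So medium price strictly dominates high price for Firm B; high price is strictly dominated.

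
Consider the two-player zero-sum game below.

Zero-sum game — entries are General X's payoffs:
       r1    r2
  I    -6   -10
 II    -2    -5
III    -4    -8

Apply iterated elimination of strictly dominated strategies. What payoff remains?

Column r1 is strictly dominated by r2 for General Y (-10<-6, -5<-2, -8<-4); eliminate r1.
Row III is strictly dominated by row II (-5>-8); eliminate III.
Row I is strictly dominated by row II (-5>-10); eliminate I.
Only (II, r2) remains, with payoff -5.

-5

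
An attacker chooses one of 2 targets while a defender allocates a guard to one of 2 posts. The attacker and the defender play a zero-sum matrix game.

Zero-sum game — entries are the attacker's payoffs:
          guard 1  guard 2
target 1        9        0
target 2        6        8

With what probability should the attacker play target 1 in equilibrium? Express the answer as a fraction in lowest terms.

Row minima are 0 and 6, so the attacker's maximin is 6; column maxima are 9 and 8, so the defender's minimax is 8. These differ, so the equilibrium is in mixed strategies.
Let the attacker play target 1 with probability p. The defender is indifferent when 9p + 6(1−p) = 8(1−p), giving p = 2/11.

2/11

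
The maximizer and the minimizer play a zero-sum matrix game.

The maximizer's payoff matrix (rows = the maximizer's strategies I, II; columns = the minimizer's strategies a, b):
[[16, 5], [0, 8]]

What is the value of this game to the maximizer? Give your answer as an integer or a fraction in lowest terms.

Row minima are 5 and 0, so the maximizer's maximin is 5; column maxima are 16 and 8, so the minimizer's minimax is 8. These differ, so the equilibrium is in mixed strategies.
Let the maximizer play I with probability p. The minimizer is indifferent when 16p = 5p + 8(1−p), giving p = 8/19.
Let the minimizer play a with probability q. The maximizer is indifferent when 16q + 5(1−q) = 8(1−q), giving q = 3/19.
The value is 16·(3/19) + (5)·(16/19) = 128/19.

128/19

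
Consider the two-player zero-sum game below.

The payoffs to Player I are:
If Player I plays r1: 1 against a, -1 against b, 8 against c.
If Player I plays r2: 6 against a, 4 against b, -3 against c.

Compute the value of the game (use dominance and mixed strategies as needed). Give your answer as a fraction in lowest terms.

Column a is strictly dominated by b for Player II (it gives Player I more in every row).
The remaining 2×2 game on (r1, r2) × (b, c) has no saddle point. Let Player I play r1 with probability p; indifference gives −p + 4(1−p) = 8p − 3(1−p), so p = 7/16.
Similarly Player II's optimal q on b is 11/16, and the value is -1·(11/16) + (8)·(5/16) = 29/16.

29/16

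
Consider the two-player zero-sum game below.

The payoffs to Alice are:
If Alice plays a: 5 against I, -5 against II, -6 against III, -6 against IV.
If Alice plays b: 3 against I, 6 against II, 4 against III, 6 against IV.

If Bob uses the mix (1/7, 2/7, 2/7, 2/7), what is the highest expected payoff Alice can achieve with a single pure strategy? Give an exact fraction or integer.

a: (5)·(1/7) + (-5)·(2/7) + (-6)·(2/7) + (-6)·(2/7) = -29/7.
b: (3)·(1/7) + (6)·(2/7) + (4)·(2/7) + (6)·(2/7) = 5.
The best pure response is b with expected payoff 5.

5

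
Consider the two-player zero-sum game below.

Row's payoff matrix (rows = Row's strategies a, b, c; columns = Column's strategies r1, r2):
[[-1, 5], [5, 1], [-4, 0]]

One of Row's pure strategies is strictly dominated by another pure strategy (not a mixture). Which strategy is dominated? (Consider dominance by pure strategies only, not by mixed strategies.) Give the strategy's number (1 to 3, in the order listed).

3

Compare c with a: -1 > -4, 5 > 0.
So a strictly dominates c for Row; c is strictly dominated.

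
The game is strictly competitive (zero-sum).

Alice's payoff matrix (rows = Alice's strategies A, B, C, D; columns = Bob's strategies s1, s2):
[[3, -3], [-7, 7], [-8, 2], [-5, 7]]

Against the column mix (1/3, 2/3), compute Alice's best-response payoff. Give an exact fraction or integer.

3

A: (3)·(1/3) + (-3)·(2/3) = -1.
B: (-7)·(1/3) + (7)·(2/3) = 7/3.
C: (-8)·(1/3) + (2)·(2/3) = -4/3.
D: (-5)·(1/3) + (7)·(2/3) = 3.
The best pure response is D with expected payoff 3.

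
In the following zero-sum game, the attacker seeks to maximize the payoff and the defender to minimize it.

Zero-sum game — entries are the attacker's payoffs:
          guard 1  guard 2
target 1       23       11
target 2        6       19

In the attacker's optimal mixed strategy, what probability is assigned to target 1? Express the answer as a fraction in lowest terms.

Row minima are 11 and 6, so the attacker's maximin is 11; column maxima are 23 and 19, so the defender's minimax is 19. These differ, so the equilibrium is in mixed strategies.
Let the attacker play target 1 with probability p. The defender is indifferent when 23p + 6(1−p) = 11p + 19(1−p), giving p = 13/25.

13/25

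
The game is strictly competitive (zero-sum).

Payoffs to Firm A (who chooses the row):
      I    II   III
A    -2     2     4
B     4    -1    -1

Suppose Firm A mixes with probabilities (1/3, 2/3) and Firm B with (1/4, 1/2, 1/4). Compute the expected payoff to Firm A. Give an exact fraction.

2/3

Against (1/4, 1/2, 1/4), each row's expected payoff is A: 3/2; B: 1/4.
Taking the (1/3, 2/3)-weighted average: (1/3)·(3/2) + (2/3)·(1/4) = 2/3.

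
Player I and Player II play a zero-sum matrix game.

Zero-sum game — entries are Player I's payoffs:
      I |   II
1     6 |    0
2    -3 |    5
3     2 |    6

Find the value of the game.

Row 2 is strictly dominated by row 3, so Player I never plays it.
The remaining 2×2 game on (1, 3) × (I, II) has no saddle point. Let Player I play 1 with probability p; indifference gives 6p + 2(1−p) = 6(1−p), so p = 2/5.
Similarly Player II's optimal q on I is 3/5, and the value is 6·(3/5) + (0)·(2/5) = 18/5.

18/5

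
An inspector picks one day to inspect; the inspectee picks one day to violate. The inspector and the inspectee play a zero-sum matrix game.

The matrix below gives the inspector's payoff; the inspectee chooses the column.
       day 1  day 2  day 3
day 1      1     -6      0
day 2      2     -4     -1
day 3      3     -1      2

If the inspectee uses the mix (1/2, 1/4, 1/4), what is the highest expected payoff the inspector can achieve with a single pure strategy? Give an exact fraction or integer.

7/4

day 1: (1)·(1/2) + (-6)·(1/4) + (0)·(1/4) = -1.
day 2: (2)·(1/2) + (-4)·(1/4) + (-1)·(1/4) = -1/4.
day 3: (3)·(1/2) + (-1)·(1/4) + (2)·(1/4) = 7/4.
The best pure response is day 3 with expected payoff 7/4.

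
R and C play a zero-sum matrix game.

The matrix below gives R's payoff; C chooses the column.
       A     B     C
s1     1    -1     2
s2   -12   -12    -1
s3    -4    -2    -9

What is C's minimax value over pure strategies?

-1

The worst case (largest entry) in each column is A: 1, B: -1, C: 2.
The best (smallest) of these is -1.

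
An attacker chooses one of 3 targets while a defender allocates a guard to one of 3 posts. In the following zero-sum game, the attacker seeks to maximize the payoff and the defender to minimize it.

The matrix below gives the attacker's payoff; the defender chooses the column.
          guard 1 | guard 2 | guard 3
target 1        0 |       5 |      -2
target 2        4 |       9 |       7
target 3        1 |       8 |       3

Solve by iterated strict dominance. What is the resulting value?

Column guard 2 is strictly dominated by guard 1 for the defender (0<5, 4<9, 1<8); eliminate guard 2.
Row target 1 is strictly dominated by row target 2 (4>0, 7>-2); eliminate target 1.
Column guard 3 is strictly dominated by guard 1 for the defender (4<7, 1<3); eliminate guard 3.
Row target 3 is strictly dominated by row target 2 (4>1); eliminate target 3.
Only (target 2, guard 1) remains, with payoff 4.

4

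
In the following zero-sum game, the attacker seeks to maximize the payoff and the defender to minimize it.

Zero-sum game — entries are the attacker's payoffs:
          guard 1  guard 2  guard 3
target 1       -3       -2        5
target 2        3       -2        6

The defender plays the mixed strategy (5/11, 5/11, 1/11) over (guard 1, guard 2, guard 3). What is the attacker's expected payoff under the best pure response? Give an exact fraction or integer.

1

target 1: (-3)·(5/11) + (-2)·(5/11) + (5)·(1/11) = -20/11.
target 2: (3)·(5/11) + (-2)·(5/11) + (6)·(1/11) = 1.
The best pure response is target 2 with expected payoff 1.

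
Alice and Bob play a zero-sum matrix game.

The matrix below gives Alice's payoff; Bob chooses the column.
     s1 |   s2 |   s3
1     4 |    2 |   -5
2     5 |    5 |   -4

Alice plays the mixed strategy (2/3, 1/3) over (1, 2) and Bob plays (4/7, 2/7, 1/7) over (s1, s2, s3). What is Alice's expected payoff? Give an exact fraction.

8/3

Against (4/7, 2/7, 1/7), each row's expected payoff is 1: 15/7; 2: 26/7.
Taking the (2/3, 1/3)-weighted average: (2/3)·(15/7) + (1/3)·(26/7) = 8/3.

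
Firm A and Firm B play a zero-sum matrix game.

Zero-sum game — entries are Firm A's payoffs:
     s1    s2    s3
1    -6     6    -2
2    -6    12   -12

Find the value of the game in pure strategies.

-6

Row minima: -6, -12 → Firm A's maximin is -6.
Column maxima: -6, 12, -2 → Firm B's minimax is -6.
They coincide at (1, s1), so the value is -6.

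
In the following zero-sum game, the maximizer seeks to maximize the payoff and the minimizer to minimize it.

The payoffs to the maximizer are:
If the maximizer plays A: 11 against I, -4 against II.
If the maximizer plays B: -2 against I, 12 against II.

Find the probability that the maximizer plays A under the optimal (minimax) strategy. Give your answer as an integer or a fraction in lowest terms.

14/29

Row minima are -4 and -2, so the maximizer's maximin is -2; column maxima are 11 and 12, so the minimizer's minimax is 11. These differ, so the equilibrium is in mixed strategies.
Let the maximizer play A with probability p. The minimizer is indifferent when 11p − 2(1−p) = −4p + 12(1−p), giving p = 14/29.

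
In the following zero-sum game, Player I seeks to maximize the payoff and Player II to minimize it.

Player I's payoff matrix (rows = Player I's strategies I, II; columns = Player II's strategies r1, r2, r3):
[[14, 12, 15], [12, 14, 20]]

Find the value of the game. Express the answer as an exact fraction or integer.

Column r3 is strictly dominated by r2 for Player II (it gives Player I more in every row).
The remaining 2×2 game on (I, II) × (r1, r2) has no saddle point. Let Player I play I with probability p; indifference gives 14p + 12(1−p) = 12p + 14(1−p), so p = 1/2.
Similarly Player II's optimal q on r1 is 1/2, and the value is 14·(1/2) + (12)·(1/2) = 13.

13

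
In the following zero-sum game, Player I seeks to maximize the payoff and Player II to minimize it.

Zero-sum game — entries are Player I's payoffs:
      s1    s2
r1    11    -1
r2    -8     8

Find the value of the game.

Row minima are -1 and -8, so Player I's maximin is -1; column maxima are 11 and 8, so Player II's minimax is 8. These differ, so the equilibrium is in mixed strategies.
Let Player I play r1 with probability p. Player II is indifferent when 11p − 8(1−p) = −p + 8(1−p), giving p = 4/7.
Let Player II play s1 with probability q. Player I is indifferent when 11q − (1−q) = −8q + 8(1−q), giving q = 9/28.
The value is 11·(9/28) + (-1)·(19/28) = 20/7.

20/7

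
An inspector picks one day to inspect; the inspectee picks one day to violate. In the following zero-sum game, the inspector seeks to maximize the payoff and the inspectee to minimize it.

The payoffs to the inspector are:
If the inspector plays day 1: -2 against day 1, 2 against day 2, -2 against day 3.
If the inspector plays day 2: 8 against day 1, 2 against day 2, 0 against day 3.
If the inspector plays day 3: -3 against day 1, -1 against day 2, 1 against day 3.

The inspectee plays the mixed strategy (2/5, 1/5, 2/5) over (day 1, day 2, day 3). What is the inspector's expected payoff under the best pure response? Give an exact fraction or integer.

day 1: (-2)·(2/5) + (2)·(1/5) + (-2)·(2/5) = -6/5.
day 2: (8)·(2/5) + (2)·(1/5) + (0)·(2/5) = 18/5.
day 3: (-3)·(2/5) + (-1)·(1/5) + (1)·(2/5) = -1.
The best pure response is day 2 with expected payoff 18/5.

18/5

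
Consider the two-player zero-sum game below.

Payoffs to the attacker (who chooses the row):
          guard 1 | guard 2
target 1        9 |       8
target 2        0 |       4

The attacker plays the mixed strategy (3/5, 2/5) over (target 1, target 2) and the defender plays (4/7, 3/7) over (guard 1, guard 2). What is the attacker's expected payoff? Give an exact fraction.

Against (4/7, 3/7), each row's expected payoff is target 1: 60/7; target 2: 12/7.
Taking the (3/5, 2/5)-weighted average: (3/5)·(60/7) + (2/5)·(12/7) = 204/35.

204/35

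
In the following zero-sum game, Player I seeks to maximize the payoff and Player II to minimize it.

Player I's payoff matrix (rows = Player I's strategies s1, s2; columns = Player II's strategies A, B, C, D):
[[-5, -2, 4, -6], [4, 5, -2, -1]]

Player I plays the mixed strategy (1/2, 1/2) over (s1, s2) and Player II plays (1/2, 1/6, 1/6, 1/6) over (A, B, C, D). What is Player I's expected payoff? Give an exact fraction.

-5/12

Against (1/2, 1/6, 1/6, 1/6), each row's expected payoff is s1: -19/6; s2: 7/3.
Taking the (1/2, 1/2)-weighted average: (1/2)·(-19/6) + (1/2)·(7/3) = -5/12.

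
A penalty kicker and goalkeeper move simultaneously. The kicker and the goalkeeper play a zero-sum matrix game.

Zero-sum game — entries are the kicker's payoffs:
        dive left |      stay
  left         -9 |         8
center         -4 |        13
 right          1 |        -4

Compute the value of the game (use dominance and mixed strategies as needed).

Row left is strictly dominated by row center, so the kicker never plays it.
The remaining 2×2 game on (center, right) × (dive left, stay) has no saddle point. Let the kicker play center with probability p; indifference gives −4p + (1−p) = 13p − 4(1−p), so p = 5/22.
Similarly the goalkeeper's optimal q on dive left is 17/22, and the value is -4·(17/22) + (13)·(5/22) = -3/22.

-3/22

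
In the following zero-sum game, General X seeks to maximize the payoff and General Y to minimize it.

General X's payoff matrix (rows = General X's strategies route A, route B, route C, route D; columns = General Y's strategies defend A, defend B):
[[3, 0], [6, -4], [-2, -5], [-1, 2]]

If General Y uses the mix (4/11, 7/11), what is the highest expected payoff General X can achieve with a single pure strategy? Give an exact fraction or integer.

12/11

route A: (3)·(4/11) + (0)·(7/11) = 12/11.
route B: (6)·(4/11) + (-4)·(7/11) = -4/11.
route C: (-2)·(4/11) + (-5)·(7/11) = -43/11.
route D: (-1)·(4/11) + (2)·(7/11) = 10/11.
The best pure response is route A with expected payoff 12/11.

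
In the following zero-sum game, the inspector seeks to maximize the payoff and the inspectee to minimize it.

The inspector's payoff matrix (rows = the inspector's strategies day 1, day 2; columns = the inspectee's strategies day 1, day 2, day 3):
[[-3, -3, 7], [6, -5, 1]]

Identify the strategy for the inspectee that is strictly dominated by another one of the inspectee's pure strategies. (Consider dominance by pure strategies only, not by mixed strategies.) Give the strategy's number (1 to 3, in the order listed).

The inspectee prefers columns that give the inspector less. Compare day 3 with day 2: -3 < 7, -5 < 1.
So day 2 strictly dominates day 3 for the inspectee; day 3 is strictly dominated.

3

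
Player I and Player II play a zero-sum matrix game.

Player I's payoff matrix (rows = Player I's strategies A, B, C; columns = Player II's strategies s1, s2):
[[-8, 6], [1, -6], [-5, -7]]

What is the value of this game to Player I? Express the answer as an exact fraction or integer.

Row C is strictly dominated by row B, so Player I never plays it.
The remaining 2×2 game on (A, B) × (s1, s2) has no saddle point. Let Player I play A with probability p; indifference gives −8p + (1−p) = 6p − 6(1−p), so p = 1/3.
Similarly Player II's optimal q on s1 is 4/7, and the value is -8·(4/7) + (6)·(3/7) = -2.

-2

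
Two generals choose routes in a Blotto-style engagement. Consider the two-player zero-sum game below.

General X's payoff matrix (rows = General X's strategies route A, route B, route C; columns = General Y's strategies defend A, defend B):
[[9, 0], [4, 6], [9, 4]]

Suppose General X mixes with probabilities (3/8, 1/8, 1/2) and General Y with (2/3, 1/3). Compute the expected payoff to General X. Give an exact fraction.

13/2

Against (2/3, 1/3), each row's expected payoff is route A: 6; route B: 14/3; route C: 22/3.
Taking the (3/8, 1/8, 1/2)-weighted average: (3/8)·(6) + (1/8)·(14/3) + (1/2)·(22/3) = 13/2.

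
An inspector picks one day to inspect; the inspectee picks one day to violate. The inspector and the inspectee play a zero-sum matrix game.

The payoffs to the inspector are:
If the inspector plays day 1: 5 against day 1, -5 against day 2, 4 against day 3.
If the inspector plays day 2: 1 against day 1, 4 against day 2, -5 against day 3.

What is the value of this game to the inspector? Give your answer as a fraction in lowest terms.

Column day 1 is strictly dominated by day 3 for the inspectee (it gives the inspector more in every row).
The remaining 2×2 game on (day 1, day 2) × (day 2, day 3) has no saddle point. Let the inspector play day 1 with probability p; indifference gives −5p + 4(1−p) = 4p − 5(1−p), so p = 1/2.
Similarly the inspectee's optimal q on day 2 is 1/2, and the value is -5·(1/2) + (4)·(1/2) = -1/2.

-1/2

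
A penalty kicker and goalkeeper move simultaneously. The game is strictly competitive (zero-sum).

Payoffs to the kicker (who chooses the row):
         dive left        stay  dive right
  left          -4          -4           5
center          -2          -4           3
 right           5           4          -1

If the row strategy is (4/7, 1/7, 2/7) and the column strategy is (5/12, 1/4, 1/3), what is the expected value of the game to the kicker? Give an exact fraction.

2/21

Against (5/12, 1/4, 1/3), each row's expected payoff is left: -1; center: -5/6; right: 11/4.
Taking the (4/7, 1/7, 2/7)-weighted average: (4/7)·(-1) + (1/7)·(-5/6) + (2/7)·(11/4) = 2/21.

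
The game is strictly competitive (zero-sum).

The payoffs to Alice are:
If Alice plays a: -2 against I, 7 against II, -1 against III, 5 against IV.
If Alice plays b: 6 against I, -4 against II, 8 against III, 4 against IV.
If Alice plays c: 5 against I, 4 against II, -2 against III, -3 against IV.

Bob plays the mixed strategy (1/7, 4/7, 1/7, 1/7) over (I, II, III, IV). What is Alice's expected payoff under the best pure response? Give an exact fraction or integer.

30/7

a: (-2)·(1/7) + (7)·(4/7) + (-1)·(1/7) + (5)·(1/7) = 30/7.
b: (6)·(1/7) + (-4)·(4/7) + (8)·(1/7) + (4)·(1/7) = 2/7.
c: (5)·(1/7) + (4)·(4/7) + (-2)·(1/7) + (-3)·(1/7) = 16/7.
The best pure response is a with expected payoff 30/7.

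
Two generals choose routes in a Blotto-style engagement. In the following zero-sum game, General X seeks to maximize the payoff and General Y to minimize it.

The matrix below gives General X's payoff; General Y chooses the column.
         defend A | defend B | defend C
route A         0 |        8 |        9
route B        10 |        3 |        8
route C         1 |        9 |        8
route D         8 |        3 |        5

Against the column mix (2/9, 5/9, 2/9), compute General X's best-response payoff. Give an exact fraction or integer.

7

route A: (0)·(2/9) + (8)·(5/9) + (9)·(2/9) = 58/9.
route B: (10)·(2/9) + (3)·(5/9) + (8)·(2/9) = 17/3.
route C: (1)·(2/9) + (9)·(5/9) + (8)·(2/9) = 7.
route D: (8)·(2/9) + (3)·(5/9) + (5)·(2/9) = 41/9.
The best pure response is route C with expected payoff 7.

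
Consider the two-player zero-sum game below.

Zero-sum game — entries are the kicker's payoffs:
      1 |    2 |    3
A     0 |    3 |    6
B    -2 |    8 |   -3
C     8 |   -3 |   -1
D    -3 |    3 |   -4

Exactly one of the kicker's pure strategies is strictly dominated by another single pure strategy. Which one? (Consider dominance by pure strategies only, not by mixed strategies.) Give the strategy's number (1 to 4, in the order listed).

4

Compare D with B: -2 > -3, 8 > 3, -3 > -4.
So B strictly dominates D for the kicker; D is strictly dominated.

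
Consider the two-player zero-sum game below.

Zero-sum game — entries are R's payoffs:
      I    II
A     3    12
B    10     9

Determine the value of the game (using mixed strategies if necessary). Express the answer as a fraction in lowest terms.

93/10

Row minima are 3 and 9, so R's maximin is 9; column maxima are 10 and 12, so C's minimax is 10. These differ, so the equilibrium is in mixed strategies.
Let R play A with probability p. C is indifferent when 3p + 10(1−p) = 12p + 9(1−p), giving p = 1/10.
Let C play I with probability q. R is indifferent when 3q + 12(1−q) = 10q + 9(1−q), giving q = 3/10.
The value is 3·(3/10) + (12)·(7/10) = 93/10.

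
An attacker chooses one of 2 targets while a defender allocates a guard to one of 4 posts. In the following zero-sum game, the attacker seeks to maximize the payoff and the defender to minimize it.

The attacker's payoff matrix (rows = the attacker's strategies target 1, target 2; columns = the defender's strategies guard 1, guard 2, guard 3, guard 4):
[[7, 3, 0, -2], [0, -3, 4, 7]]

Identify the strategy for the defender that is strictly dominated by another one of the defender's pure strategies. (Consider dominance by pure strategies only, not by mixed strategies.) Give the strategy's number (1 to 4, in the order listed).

The defender prefers columns that give the attacker less. Compare guard 1 with guard 2: 3 < 7, -3 < 0.
So guard 2 strictly dominates guard 1 for the defender; guard 1 is strictly dominated.

1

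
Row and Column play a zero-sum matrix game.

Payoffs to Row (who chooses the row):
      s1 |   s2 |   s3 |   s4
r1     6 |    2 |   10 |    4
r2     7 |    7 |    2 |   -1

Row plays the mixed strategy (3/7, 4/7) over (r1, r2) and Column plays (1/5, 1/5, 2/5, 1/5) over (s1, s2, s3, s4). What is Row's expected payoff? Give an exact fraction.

164/35

Against (1/5, 1/5, 2/5, 1/5), each row's expected payoff is r1: 32/5; r2: 17/5.
Taking the (3/7, 4/7)-weighted average: (3/7)·(32/5) + (4/7)·(17/5) = 164/35.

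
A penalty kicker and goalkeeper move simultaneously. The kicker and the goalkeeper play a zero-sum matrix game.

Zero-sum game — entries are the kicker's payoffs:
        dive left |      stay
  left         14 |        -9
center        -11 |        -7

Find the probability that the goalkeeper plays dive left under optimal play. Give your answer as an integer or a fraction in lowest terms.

2/27

Row minima are -9 and -11, so the kicker's maximin is -9; column maxima are 14 and -7, so the goalkeeper's minimax is -7. These differ, so the equilibrium is in mixed strategies.
Let the goalkeeper play dive left with probability q. The kicker is indifferent when 14q − 9(1−q) = −11q − 7(1−q), giving q = 2/27.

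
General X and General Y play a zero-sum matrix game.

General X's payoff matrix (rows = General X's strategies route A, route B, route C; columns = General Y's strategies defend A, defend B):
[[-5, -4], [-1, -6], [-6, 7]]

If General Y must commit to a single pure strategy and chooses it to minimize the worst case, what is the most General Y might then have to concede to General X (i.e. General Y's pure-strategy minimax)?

The worst case (largest entry) in each column is defend A: -1, defend B: 7.
The best (smallest) of these is -1.

-1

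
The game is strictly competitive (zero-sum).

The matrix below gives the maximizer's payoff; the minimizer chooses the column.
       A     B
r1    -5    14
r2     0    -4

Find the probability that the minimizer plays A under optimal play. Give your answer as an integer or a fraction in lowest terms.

18/23

Row minima are -5 and -4, so the maximizer's maximin is -4; column maxima are 0 and 14, so the minimizer's minimax is 0. These differ, so the equilibrium is in mixed strategies.
Let the minimizer play A with probability q. The maximizer is indifferent when −5q + 14(1−q) = −4(1−q), giving q = 18/23.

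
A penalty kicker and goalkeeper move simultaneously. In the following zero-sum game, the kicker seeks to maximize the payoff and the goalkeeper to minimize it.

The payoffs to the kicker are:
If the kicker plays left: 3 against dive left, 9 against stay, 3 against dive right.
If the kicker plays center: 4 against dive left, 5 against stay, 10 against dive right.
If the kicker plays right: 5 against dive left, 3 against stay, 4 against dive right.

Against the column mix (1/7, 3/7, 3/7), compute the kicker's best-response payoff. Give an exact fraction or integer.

left: (3)·(1/7) + (9)·(3/7) + (3)·(3/7) = 39/7.
center: (4)·(1/7) + (5)·(3/7) + (10)·(3/7) = 7.
right: (5)·(1/7) + (3)·(3/7) + (4)·(3/7) = 26/7.
The best pure response is center with expected payoff 7.

7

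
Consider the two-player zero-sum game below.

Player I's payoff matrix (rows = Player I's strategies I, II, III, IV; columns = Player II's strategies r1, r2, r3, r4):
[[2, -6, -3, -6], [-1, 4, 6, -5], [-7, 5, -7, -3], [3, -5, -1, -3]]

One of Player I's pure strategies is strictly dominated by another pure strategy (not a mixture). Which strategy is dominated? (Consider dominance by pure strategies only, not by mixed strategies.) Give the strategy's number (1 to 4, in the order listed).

Compare I with IV: 3 > 2, -5 > -6, -1 > -3, -3 > -6.
So IV strictly dominates I for Player I; I is strictly dominated.

1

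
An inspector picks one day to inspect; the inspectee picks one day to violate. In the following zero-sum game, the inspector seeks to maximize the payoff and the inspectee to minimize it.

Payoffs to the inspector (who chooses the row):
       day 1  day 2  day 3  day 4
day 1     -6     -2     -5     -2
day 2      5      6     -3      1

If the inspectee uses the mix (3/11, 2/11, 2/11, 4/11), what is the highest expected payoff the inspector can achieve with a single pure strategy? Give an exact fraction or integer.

day 1: (-6)·(3/11) + (-2)·(2/11) + (-5)·(2/11) + (-2)·(4/11) = -40/11.
day 2: (5)·(3/11) + (6)·(2/11) + (-3)·(2/11) + (1)·(4/11) = 25/11.
The best pure response is day 2 with expected payoff 25/11.

25/11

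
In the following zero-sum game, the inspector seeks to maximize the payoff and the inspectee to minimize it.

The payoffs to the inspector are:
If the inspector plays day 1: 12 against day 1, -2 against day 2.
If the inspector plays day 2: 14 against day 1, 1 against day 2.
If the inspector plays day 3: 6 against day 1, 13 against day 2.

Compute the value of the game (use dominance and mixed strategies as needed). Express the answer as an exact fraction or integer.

44/5

Row day 1 is strictly dominated by row day 2, so the inspector never plays it.
The remaining 2×2 game on (day 2, day 3) × (day 1, day 2) has no saddle point. Let the inspector play day 2 with probability p; indifference gives 14p + 6(1−p) = p + 13(1−p), so p = 7/20.
Similarly the inspectee's optimal q on day 1 is 3/5, and the value is 14·(3/5) + (1)·(2/5) = 44/5.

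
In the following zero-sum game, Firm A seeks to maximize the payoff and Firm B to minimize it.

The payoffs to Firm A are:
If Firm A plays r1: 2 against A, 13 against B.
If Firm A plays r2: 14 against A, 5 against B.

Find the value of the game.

43/5

Row minima are 2 and 5, so Firm A's maximin is 5; column maxima are 14 and 13, so Firm B's minimax is 13. These differ, so the equilibrium is in mixed strategies.
Let Firm A play r1 with probability p. Firm B is indifferent when 2p + 14(1−p) = 13p + 5(1−p), giving p = 9/20.
Let Firm B play A with probability q. Firm A is indifferent when 2q + 13(1−q) = 14q + 5(1−q), giving q = 2/5.
The value is 2·(2/5) + (13)·(3/5) = 43/5.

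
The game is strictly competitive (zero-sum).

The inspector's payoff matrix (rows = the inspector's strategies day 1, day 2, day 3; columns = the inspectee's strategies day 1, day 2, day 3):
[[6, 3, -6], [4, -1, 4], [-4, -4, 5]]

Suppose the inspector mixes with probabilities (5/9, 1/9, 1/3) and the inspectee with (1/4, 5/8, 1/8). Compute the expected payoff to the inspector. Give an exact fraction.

43/72

Against (1/4, 5/8, 1/8), each row's expected payoff is day 1: 21/8; day 2: 7/8; day 3: -23/8.
Taking the (5/9, 1/9, 1/3)-weighted average: (5/9)·(21/8) + (1/9)·(7/8) + (1/3)·(-23/8) = 43/72.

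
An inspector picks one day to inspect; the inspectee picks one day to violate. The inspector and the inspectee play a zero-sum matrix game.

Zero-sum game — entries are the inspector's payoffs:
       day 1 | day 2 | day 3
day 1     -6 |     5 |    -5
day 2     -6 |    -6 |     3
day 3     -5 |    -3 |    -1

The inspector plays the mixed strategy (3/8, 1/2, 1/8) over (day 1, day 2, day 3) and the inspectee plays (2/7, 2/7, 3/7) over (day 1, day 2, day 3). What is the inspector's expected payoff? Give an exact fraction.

-65/28

Against (2/7, 2/7, 3/7), each row's expected payoff is day 1: -17/7; day 2: -15/7; day 3: -19/7.
Taking the (3/8, 1/2, 1/8)-weighted average: (3/8)·(-17/7) + (1/2)·(-15/7) + (1/8)·(-19/7) = -65/28.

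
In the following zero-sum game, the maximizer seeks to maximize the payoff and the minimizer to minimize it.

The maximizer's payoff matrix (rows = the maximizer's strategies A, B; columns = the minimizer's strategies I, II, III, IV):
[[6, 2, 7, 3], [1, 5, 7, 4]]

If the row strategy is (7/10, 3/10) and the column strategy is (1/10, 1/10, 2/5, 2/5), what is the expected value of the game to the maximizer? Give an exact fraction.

Against (1/10, 1/10, 2/5, 2/5), each row's expected payoff is A: 24/5; B: 5.
Taking the (7/10, 3/10)-weighted average: (7/10)·(24/5) + (3/10)·(5) = 243/50.

243/50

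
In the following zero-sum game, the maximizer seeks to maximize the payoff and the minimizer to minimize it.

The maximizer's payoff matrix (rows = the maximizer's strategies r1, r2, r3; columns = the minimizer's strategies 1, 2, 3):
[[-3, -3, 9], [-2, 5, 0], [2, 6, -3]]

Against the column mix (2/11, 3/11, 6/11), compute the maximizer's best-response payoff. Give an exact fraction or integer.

39/11

r1: (-3)·(2/11) + (-3)·(3/11) + (9)·(6/11) = 39/11.
r2: (-2)·(2/11) + (5)·(3/11) + (0)·(6/11) = 1.
r3: (2)·(2/11) + (6)·(3/11) + (-3)·(6/11) = 4/11.
The best pure response is r1 with expected payoff 39/11.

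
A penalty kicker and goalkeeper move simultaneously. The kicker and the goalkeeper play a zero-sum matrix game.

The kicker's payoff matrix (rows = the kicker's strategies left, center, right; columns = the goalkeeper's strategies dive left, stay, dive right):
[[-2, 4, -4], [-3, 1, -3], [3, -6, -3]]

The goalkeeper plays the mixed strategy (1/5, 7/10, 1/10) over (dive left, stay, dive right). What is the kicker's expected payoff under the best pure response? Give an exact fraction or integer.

2

left: (-2)·(1/5) + (4)·(7/10) + (-4)·(1/10) = 2.
center: (-3)·(1/5) + (1)·(7/10) + (-3)·(1/10) = -1/5.
right: (3)·(1/5) + (-6)·(7/10) + (-3)·(1/10) = -39/10.
The best pure response is left with expected payoff 2.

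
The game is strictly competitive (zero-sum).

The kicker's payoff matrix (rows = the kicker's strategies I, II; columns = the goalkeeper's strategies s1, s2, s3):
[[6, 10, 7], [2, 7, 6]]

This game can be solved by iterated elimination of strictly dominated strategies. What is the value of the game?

6

Column s3 is strictly dominated by s1 for the goalkeeper (6<7, 2<6); eliminate s3.
Row II is strictly dominated by row I (6>2, 10>7); eliminate II.
Column s2 is strictly dominated by s1 for the goalkeeper (6<10); eliminate s2.
Only (I, s1) remains, with payoff 6.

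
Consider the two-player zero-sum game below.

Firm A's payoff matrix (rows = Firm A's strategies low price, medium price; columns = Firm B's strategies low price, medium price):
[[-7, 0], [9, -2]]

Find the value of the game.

-7/9

Row minima are -7 and -2, so Firm A's maximin is -2; column maxima are 9 and 0, so Firm B's minimax is 0. These differ, so the equilibrium is in mixed strategies.
Let Firm A play low price with probability p. Firm B is indifferent when −7p + 9(1−p) = −2(1−p), giving p = 11/18.
Let Firm B play low price with probability q. Firm A is indifferent when −7q = 9q − 2(1−q), giving q = 1/9.
The value is -7·(1/9) + (0)·(8/9) = -7/9.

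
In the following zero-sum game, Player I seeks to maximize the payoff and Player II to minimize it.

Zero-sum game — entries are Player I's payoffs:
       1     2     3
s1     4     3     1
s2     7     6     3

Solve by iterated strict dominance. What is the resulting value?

3

Column 2 is strictly dominated by 3 for Player II (1<3, 3<6); eliminate 2.
Row s1 is strictly dominated by row s2 (7>4, 3>1); eliminate s1.
Column 1 is strictly dominated by 3 for Player II (3<7); eliminate 1.
Only (s2, 3) remains, with payoff 3.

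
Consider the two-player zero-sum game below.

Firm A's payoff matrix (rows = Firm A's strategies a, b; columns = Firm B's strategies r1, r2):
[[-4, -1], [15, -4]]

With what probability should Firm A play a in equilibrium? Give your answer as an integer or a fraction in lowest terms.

19/22

Row minima are -4 and -4, so Firm A's maximin is -4; column maxima are 15 and -1, so Firm B's minimax is -1. These differ, so the equilibrium is in mixed strategies.
Let Firm A play a with probability p. Firm B is indifferent when −4p + 15(1−p) = −p − 4(1−p), giving p = 19/22.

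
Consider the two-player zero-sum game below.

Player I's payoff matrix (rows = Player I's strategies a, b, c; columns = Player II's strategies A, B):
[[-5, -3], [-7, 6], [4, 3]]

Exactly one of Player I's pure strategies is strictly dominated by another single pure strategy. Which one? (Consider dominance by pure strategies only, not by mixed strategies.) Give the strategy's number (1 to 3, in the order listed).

Compare a with c: 4 > -5, 3 > -3.
So c strictly dominates a for Player I; a is strictly dominated.

1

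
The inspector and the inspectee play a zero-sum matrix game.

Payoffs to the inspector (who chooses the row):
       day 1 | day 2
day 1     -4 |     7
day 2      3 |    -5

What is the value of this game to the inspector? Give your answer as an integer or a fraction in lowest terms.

1/19

Row minima are -4 and -5, so the inspector's maximin is -4; column maxima are 3 and 7, so the inspectee's minimax is 3. These differ, so the equilibrium is in mixed strategies.
Let the inspector play day 1 with probability p. The inspectee is indifferent when −4p + 3(1−p) = 7p − 5(1−p), giving p = 8/19.
Let the inspectee play day 1 with probability q. The inspector is indifferent when −4q + 7(1−q) = 3q − 5(1−q), giving q = 12/19.
The value is -4·(12/19) + (7)·(7/19) = 1/19.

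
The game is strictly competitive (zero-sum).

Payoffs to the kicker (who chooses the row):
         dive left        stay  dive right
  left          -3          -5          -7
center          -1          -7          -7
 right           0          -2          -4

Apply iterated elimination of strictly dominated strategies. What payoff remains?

-4

Column dive left is strictly dominated by stay for the goalkeeper (-5<-3, -7<-1, -2<0); eliminate dive left.
Row center is strictly dominated by row right (-2>-7, -4>-7); eliminate center.
Column stay is strictly dominated by dive right for the goalkeeper (-7<-5, -4<-2); eliminate stay.
Row left is strictly dominated by row right (-4>-7); eliminate left.
Only (right, dive right) remains, with payoff -4.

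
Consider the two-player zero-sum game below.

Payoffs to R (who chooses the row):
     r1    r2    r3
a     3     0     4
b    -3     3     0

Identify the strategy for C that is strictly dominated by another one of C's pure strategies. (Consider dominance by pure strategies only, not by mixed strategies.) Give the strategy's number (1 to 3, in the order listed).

3

C prefers columns that give R less. Compare r3 with r1: 3 < 4, -3 < 0.
So r1 strictly dominates r3 for C; r3 is strictly dominated.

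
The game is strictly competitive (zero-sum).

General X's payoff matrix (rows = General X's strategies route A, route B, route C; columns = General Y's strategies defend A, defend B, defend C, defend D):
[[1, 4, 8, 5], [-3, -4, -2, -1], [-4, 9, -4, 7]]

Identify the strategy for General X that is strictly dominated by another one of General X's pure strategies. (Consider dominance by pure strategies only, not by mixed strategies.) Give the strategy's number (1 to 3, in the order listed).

2

Compare route B with route A: 1 > -3, 4 > -4, 8 > -2, 5 > -1.
So route A strictly dominates route B for General X; route B is strictly dominated.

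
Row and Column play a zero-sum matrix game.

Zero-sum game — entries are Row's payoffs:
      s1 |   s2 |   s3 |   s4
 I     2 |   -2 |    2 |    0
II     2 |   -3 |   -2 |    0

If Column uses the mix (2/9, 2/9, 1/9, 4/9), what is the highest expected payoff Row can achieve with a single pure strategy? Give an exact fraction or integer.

2/9

I: (2)·(2/9) + (-2)·(2/9) + (2)·(1/9) + (0)·(4/9) = 2/9.
II: (2)·(2/9) + (-3)·(2/9) + (-2)·(1/9) + (0)·(4/9) = -4/9.
The best pure response is I with expected payoff 2/9.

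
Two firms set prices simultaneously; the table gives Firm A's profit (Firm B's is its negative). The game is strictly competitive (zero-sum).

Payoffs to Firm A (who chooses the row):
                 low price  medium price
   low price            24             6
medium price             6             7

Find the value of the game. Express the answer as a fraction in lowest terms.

132/19

Row minima are 6 and 6, so Firm A's maximin is 6; column maxima are 24 and 7, so Firm B's minimax is 7. These differ, so the equilibrium is in mixed strategies.
Let Firm A play low price with probability p. Firm B is indifferent when 24p + 6(1−p) = 6p + 7(1−p), giving p = 1/19.
Let Firm B play low price with probability q. Firm A is indifferent when 24q + 6(1−q) = 6q + 7(1−q), giving q = 1/19.
The value is 24·(1/19) + (6)·(18/19) = 132/19.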